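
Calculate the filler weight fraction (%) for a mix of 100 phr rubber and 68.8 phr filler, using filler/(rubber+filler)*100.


Filler % = filler / (rubber + filler) * 100
= 68.8 / (100 + 68.8) * 100
= 68.8 / 168.8 * 100
= 40.76%

40.76%


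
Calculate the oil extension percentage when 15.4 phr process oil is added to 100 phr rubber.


Oil % = oil / (100 + oil) * 100
= 15.4 / (100 + 15.4) * 100
= 15.4 / 115.4 * 100
= 13.34%

13.34%


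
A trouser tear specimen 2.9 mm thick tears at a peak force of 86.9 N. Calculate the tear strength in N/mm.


Tear strength = force / thickness
= 86.9 / 2.9
= 29.97 N/mm

29.97 N/mm


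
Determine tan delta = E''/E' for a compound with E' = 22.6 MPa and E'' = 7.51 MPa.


tan delta = E'' / E'
= 7.51 / 22.6
= 0.3323

tan delta = 0.3323


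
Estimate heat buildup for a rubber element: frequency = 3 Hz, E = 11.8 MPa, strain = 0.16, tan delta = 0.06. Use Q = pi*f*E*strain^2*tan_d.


Q = pi * f * E * strain^2 * tan_d
= pi * 3 * 11.8 * 0.16^2 * 0.06
= pi * 3 * 11.8 * 0.0256 * 0.06
= 0.1708

Q = 0.1708


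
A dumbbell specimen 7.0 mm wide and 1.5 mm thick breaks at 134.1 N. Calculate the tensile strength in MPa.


Area = width * thickness = 7.0 * 1.5 = 10.5 mm^2
TS = force / area = 134.1 / 10.5 = 12.77 MPa

12.77 MPa


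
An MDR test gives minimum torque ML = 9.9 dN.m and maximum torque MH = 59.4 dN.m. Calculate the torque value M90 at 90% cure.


M90 = ML + 0.9 * (MH - ML)
M90 = 9.9 + 0.9 * (59.4 - 9.9)
M90 = 9.9 + 0.9 * 49.5
M90 = 54.45 dN.m

54.45 dN.m


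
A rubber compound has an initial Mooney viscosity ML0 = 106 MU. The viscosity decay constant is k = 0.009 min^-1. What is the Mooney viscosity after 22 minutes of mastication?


ML = ML0 * exp(-k * t)
ML = 106 * exp(-0.009 * 22)
ML = 106 * 0.8204
ML = 86.96 MU

86.96 MU


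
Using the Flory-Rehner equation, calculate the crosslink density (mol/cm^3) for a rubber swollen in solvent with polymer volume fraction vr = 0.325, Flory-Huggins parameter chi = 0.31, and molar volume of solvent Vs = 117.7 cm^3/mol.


ln(1 - vr) = ln(1 - 0.325) = -0.3930
Numerator = -((-0.3930) + 0.325 + 0.31 * 0.325^2) = 0.0353
Denominator = 117.7 * (0.325^(1/3) - 0.325/2) = 61.7966
nu = 0.0353 / 61.7966 = 5.7121e-04 mol/cm^3

5.7121e-04 mol/cm^3


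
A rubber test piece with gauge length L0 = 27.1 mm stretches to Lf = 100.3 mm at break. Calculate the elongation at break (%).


Elongation = (Lf - L0) / L0 * 100
= (100.3 - 27.1) / 27.1 * 100
= 73.2 / 27.1 * 100
= 270.1%

270.1%


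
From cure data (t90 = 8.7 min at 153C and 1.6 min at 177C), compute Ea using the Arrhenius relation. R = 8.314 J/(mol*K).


T1 = 426.15 K, T2 = 450.15 K
1/T1 - 1/T2 = 1.2511e-04
ln(t1/t2) = ln(8.7/1.6) = 1.6933
Ea = 8.314 * 1.6933 / 1.2511e-04 = 112527.1731 J/mol
Ea = 112.53 kJ/mol

112.53 kJ/mol


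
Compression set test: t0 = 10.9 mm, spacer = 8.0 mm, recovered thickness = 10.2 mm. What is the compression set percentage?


CS = (t0 - recovered) / (t0 - ts) * 100
= (10.9 - 10.2) / (10.9 - 8.0) * 100
= 0.7 / 2.9 * 100
= 24.1%

24.1%


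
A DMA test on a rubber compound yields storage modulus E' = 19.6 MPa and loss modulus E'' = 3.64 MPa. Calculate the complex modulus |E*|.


|E*| = sqrt(E'^2 + E''^2)
= sqrt(19.6^2 + 3.64^2)
= sqrt(384.1600 + 13.2496)
= 19.935 MPa

19.935 MPa


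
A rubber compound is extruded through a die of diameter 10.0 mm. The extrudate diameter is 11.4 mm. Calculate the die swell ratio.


Die swell ratio = D_extrudate / D_die
= 11.4 / 10.0
= 1.14

Die swell = 1.14


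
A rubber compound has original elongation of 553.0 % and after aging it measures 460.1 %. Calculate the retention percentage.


Retention = aged / original * 100
= 460.1 / 553.0 * 100
= 83.2%

83.2%


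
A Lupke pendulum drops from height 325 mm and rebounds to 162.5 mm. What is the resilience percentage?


Resilience = h_rebound / h_drop * 100
= 162.5 / 325 * 100
= 50.0%

50.0%


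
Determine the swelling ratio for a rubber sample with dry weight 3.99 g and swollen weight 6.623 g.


Q = W_swollen / W_dry
Q = 6.623 / 3.99
Q = 1.66

Q = 1.66


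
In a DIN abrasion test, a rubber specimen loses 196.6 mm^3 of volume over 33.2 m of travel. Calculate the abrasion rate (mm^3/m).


Rate = volume_loss / distance
= 196.6 / 33.2
= 5.922 mm^3/m

5.922 mm^3/m


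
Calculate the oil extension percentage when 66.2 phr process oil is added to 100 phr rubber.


Oil % = oil / (100 + oil) * 100
= 66.2 / (100 + 66.2) * 100
= 66.2 / 166.2 * 100
= 39.83%

39.83%


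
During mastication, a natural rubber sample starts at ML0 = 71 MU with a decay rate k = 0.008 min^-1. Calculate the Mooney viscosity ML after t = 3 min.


ML = ML0 * exp(-k * t)
ML = 71 * exp(-0.008 * 3)
ML = 71 * 0.9763
ML = 69.32 MU

69.32 MU


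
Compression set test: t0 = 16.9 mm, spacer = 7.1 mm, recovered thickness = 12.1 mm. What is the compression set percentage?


CS = (t0 - recovered) / (t0 - ts) * 100
= (16.9 - 12.1) / (16.9 - 7.1) * 100
= 4.8 / 9.8 * 100
= 49.0%

49.0%


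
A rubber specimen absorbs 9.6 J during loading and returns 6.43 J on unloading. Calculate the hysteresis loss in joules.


Hysteresis loss = loading - unloading
= 9.6 - 6.43
= 3.17 J

3.17 J


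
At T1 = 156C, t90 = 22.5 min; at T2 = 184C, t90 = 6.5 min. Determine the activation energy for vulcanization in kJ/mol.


T1 = 429.15 K, T2 = 457.15 K
1/T1 - 1/T2 = 1.4272e-04
ln(t1/t2) = ln(22.5/6.5) = 1.2417
Ea = 8.314 * 1.2417 / 1.4272e-04 = 72333.7705 J/mol
Ea = 72.33 kJ/mol

72.33 kJ/mol


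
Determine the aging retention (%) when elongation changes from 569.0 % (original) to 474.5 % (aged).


Retention = aged / original * 100
= 474.5 / 569.0 * 100
= 83.4%

83.4%


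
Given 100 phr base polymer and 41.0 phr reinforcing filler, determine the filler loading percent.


Filler % = filler / (rubber + filler) * 100
= 41.0 / (100 + 41.0) * 100
= 41.0 / 141.0 * 100
= 29.08%

29.08%


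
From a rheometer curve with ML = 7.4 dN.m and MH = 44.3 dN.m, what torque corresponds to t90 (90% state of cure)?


M90 = ML + 0.9 * (MH - ML)
M90 = 7.4 + 0.9 * (44.3 - 7.4)
M90 = 7.4 + 0.9 * 36.9
M90 = 40.61 dN.m

40.61 dN.m


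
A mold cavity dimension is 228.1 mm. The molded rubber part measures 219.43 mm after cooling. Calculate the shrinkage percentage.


Shrinkage = (mold - part) / mold * 100
= (228.1 - 219.43) / 228.1 * 100
= 8.67 / 228.1 * 100
= 3.8%

3.8%


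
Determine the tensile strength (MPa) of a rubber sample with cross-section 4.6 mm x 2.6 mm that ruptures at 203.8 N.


Area = width * thickness = 4.6 * 2.6 = 11.96 mm^2
TS = force / area = 203.8 / 11.96 = 17.04 MPa

17.04 MPa


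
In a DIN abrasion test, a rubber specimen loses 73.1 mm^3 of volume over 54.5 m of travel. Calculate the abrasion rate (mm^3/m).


Rate = volume_loss / distance
= 73.1 / 54.5
= 1.341 mm^3/m

1.341 mm^3/m


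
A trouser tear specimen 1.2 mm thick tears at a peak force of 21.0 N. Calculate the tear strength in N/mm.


Tear strength = force / thickness
= 21.0 / 1.2
= 17.5 N/mm

17.5 N/mm


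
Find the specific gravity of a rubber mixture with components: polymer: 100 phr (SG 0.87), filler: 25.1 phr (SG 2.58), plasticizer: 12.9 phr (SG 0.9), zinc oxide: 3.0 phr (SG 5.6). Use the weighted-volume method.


Sum of weights = 141.0
Volume contributions:
  polymer: 100/0.87 = 114.9425
  filler: 25.1/2.58 = 9.7287
  plasticizer: 12.9/0.9 = 14.3333
  zinc oxide: 3.0/5.6 = 0.5357
Sum of volumes = 139.5403
SG = 141.0 / 139.5403 = 1.01

SG = 1.01


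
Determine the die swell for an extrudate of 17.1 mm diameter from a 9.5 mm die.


Die swell ratio = D_extrudate / D_die
= 17.1 / 9.5
= 1.8

Die swell = 1.8


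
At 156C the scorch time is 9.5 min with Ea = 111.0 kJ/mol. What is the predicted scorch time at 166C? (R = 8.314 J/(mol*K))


Convert temperatures: T1 = 156 + 273.15 = 429.15 K, T2 = 166 + 273.15 = 439.15 K
ts2_new = 9.5 * exp(111000 / 8.314 * (1/439.15 - 1/429.15))
1/T2 - 1/T1 = -5.3061e-05
ts2_new = 4.68 min

4.68 min


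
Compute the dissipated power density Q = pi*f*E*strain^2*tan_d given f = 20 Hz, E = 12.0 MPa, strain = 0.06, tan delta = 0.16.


Q = pi * f * E * strain^2 * tan_d
= pi * 20 * 12.0 * 0.06^2 * 0.16
= pi * 20 * 12.0 * 0.0036 * 0.16
= 0.4343

Q = 0.4343


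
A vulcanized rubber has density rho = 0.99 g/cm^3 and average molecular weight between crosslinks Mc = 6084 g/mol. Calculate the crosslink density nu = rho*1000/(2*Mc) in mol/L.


nu = rho * 1000 / (2 * Mc)
nu = 0.99 * 1000 / (2 * 6084)
nu = 990.0 / 12168
nu = 0.0814 mol/L

0.0814 mol/L


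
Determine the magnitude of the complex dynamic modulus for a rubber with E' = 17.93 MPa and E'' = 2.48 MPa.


|E*| = sqrt(E'^2 + E''^2)
= sqrt(17.93^2 + 2.48^2)
= sqrt(321.4849 + 6.1504)
= 18.101 MPa

18.101 MPa


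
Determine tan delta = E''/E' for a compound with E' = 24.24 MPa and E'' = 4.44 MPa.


tan delta = E'' / E'
= 4.44 / 24.24
= 0.1832

tan delta = 0.1832


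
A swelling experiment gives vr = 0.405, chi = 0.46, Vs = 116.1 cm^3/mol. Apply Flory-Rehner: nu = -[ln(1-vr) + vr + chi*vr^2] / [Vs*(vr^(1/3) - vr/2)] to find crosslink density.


ln(1 - vr) = ln(1 - 0.405) = -0.5192
Numerator = -((-0.5192) + 0.405 + 0.46 * 0.405^2) = 0.0387
Denominator = 116.1 * (0.405^(1/3) - 0.405/2) = 62.3879
nu = 0.0387 / 62.3879 = 6.2099e-04 mol/cm^3

6.2099e-04 mol/cm^3


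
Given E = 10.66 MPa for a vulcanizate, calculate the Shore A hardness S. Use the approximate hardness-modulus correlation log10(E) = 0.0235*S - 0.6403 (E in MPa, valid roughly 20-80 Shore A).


log10(E) = 0.0235*S - 0.6403  =>  S = (log10(E) + 0.6403) / 0.0235
log10(10.66) = 1.027757
S = (1.027757 + 0.6403) / 0.0235 = 1.668057 / 0.0235
S = 71.0

Shore A = 71.0


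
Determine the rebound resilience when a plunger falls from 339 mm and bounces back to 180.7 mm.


Resilience = h_rebound / h_drop * 100
= 180.7 / 339 * 100
= 53.3%

53.3%


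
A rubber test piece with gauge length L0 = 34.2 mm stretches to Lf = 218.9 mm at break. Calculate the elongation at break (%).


Elongation = (Lf - L0) / L0 * 100
= (218.9 - 34.2) / 34.2 * 100
= 184.7 / 34.2 * 100
= 540.1%

540.1%


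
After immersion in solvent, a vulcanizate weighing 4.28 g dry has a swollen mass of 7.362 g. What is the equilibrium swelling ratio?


Q = W_swollen / W_dry
Q = 7.362 / 4.28
Q = 1.72

Q = 1.72


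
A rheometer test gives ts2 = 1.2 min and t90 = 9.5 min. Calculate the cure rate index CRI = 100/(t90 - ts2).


CRI = 100 / (t90 - ts2)
= 100 / (9.5 - 1.2)
= 100 / 8.3
= 12.05 min^-1

12.05 min^-1


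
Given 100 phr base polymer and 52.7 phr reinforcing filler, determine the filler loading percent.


Filler % = filler / (rubber + filler) * 100
= 52.7 / (100 + 52.7) * 100
= 52.7 / 152.7 * 100
= 34.51%

34.51%


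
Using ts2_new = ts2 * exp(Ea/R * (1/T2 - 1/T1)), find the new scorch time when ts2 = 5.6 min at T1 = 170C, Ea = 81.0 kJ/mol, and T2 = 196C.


Convert temperatures: T1 = 170 + 273.15 = 443.15 K, T2 = 196 + 273.15 = 469.15 K
ts2_new = 5.6 * exp(81000 / 8.314 * (1/469.15 - 1/443.15))
1/T2 - 1/T1 = -1.2506e-04
ts2_new = 1.66 min

1.66 min


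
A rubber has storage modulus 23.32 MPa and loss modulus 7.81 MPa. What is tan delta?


tan delta = E'' / E'
= 7.81 / 23.32
= 0.3349

tan delta = 0.3349


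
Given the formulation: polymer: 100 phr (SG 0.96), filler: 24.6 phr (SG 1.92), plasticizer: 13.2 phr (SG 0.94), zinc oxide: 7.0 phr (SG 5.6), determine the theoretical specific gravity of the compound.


Sum of weights = 144.8
Volume contributions:
  polymer: 100/0.96 = 104.1667
  filler: 24.6/1.92 = 12.8125
  plasticizer: 13.2/0.94 = 14.0426
  zinc oxide: 7.0/5.6 = 1.2500
Sum of volumes = 132.2717
SG = 144.8 / 132.2717 = 1.095

SG = 1.095


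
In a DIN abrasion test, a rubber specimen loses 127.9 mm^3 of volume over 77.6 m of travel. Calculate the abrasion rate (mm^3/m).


Rate = volume_loss / distance
= 127.9 / 77.6
= 1.648 mm^3/m

1.648 mm^3/m


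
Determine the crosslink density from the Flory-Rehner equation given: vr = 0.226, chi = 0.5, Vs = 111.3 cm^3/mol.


ln(1 - vr) = ln(1 - 0.226) = -0.2562
Numerator = -((-0.2562) + 0.226 + 0.5 * 0.226^2) = 0.0046
Denominator = 111.3 * (0.226^(1/3) - 0.226/2) = 55.2181
nu = 0.0046 / 55.2181 = 8.4128e-05 mol/cm^3

8.4128e-05 mol/cm^3


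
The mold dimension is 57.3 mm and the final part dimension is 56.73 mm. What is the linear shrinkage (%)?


Shrinkage = (mold - part) / mold * 100
= (57.3 - 56.73) / 57.3 * 100
= 0.57 / 57.3 * 100
= 0.99%

0.99%


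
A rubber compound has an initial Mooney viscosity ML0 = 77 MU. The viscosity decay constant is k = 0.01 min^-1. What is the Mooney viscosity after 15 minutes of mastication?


ML = ML0 * exp(-k * t)
ML = 77 * exp(-0.01 * 15)
ML = 77 * 0.8607
ML = 66.27 MU

66.27 MU


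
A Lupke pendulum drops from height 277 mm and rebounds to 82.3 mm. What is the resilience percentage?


Resilience = h_rebound / h_drop * 100
= 82.3 / 277 * 100
= 29.7%

29.7%


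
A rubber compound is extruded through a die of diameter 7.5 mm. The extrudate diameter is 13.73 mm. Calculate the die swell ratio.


Die swell ratio = D_extrudate / D_die
= 13.73 / 7.5
= 1.831

Die swell = 1.831


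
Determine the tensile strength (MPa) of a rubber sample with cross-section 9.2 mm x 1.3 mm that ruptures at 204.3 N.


Area = width * thickness = 9.2 * 1.3 = 11.96 mm^2
TS = force / area = 204.3 / 11.96 = 17.08 MPa

17.08 MPa


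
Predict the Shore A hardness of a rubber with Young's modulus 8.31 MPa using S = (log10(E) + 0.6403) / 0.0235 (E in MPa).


log10(E) = 0.0235*S - 0.6403  =>  S = (log10(E) + 0.6403) / 0.0235
log10(8.31) = 0.919601
S = (0.919601 + 0.6403) / 0.0235 = 1.559901 / 0.0235
S = 66.4

Shore A = 66.4


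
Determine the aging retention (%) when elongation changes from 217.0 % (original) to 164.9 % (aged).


Retention = aged / original * 100
= 164.9 / 217.0 * 100
= 76.0%

76.0%


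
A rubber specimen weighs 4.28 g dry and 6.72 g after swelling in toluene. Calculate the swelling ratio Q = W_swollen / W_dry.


Q = W_swollen / W_dry
Q = 6.72 / 4.28
Q = 1.57

Q = 1.57


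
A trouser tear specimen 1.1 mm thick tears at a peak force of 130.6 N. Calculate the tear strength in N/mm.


Tear strength = force / thickness
= 130.6 / 1.1
= 118.73 N/mm

118.73 N/mm


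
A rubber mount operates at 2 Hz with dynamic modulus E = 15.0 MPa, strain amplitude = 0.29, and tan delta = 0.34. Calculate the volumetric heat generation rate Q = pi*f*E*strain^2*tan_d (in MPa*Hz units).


Q = pi * f * E * strain^2 * tan_d
= pi * 2 * 15.0 * 0.29^2 * 0.34
= pi * 2 * 15.0 * 0.0841 * 0.34
= 2.6949

Q = 2.6949


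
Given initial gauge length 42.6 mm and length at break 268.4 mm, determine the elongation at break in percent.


Elongation = (Lf - L0) / L0 * 100
= (268.4 - 42.6) / 42.6 * 100
= 225.8 / 42.6 * 100
= 530.0%

530.0%


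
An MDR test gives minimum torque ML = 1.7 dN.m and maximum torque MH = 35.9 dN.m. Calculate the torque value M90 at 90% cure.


M90 = ML + 0.9 * (MH - ML)
M90 = 1.7 + 0.9 * (35.9 - 1.7)
M90 = 1.7 + 0.9 * 34.2
M90 = 32.48 dN.m

32.48 dN.m


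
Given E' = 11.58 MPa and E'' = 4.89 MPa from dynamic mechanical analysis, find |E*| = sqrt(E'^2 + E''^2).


|E*| = sqrt(E'^2 + E''^2)
= sqrt(11.58^2 + 4.89^2)
= sqrt(134.0964 + 23.9121)
= 12.57 MPa

12.57 MPa


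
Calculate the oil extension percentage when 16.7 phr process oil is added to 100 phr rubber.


Oil % = oil / (100 + oil) * 100
= 16.7 / (100 + 16.7) * 100
= 16.7 / 116.7 * 100
= 14.31%

14.31%


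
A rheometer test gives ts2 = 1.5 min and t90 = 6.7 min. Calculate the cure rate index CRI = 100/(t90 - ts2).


CRI = 100 / (t90 - ts2)
= 100 / (6.7 - 1.5)
= 100 / 5.2
= 19.23 min^-1

19.23 min^-1


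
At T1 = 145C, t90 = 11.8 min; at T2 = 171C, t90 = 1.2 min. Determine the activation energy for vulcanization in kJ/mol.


T1 = 418.15 K, T2 = 444.15 K
1/T1 - 1/T2 = 1.3999e-04
ln(t1/t2) = ln(11.8/1.2) = 2.2858
Ea = 8.314 * 2.2858 / 1.3999e-04 = 135747.7011 J/mol
Ea = 135.75 kJ/mol

135.75 kJ/mol


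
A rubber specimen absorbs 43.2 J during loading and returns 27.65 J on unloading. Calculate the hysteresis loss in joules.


Hysteresis loss = loading - unloading
= 43.2 - 27.65
= 15.55 J

15.55 J


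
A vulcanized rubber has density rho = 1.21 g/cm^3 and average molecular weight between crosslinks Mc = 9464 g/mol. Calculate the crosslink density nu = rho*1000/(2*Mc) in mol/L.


nu = rho * 1000 / (2 * Mc)
nu = 1.21 * 1000 / (2 * 9464)
nu = 1210.0 / 18928
nu = 0.0639 mol/L

0.0639 mol/L


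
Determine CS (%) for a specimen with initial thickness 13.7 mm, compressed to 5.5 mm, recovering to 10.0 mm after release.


CS = (t0 - recovered) / (t0 - ts) * 100
= (13.7 - 10.0) / (13.7 - 5.5) * 100
= 3.7 / 8.2 * 100
= 45.1%

45.1%


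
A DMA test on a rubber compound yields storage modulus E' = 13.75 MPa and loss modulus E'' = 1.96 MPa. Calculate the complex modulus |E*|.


|E*| = sqrt(E'^2 + E''^2)
= sqrt(13.75^2 + 1.96^2)
= sqrt(189.0625 + 3.8416)
= 13.889 MPa

13.889 MPa


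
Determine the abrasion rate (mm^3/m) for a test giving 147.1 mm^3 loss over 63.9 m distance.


Rate = volume_loss / distance
= 147.1 / 63.9
= 2.302 mm^3/m

2.302 mm^3/m


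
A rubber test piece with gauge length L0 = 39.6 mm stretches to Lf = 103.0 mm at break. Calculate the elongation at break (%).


Elongation = (Lf - L0) / L0 * 100
= (103.0 - 39.6) / 39.6 * 100
= 63.4 / 39.6 * 100
= 160.1%

160.1%


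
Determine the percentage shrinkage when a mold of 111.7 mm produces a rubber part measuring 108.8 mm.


Shrinkage = (mold - part) / mold * 100
= (111.7 - 108.8) / 111.7 * 100
= 2.9 / 111.7 * 100
= 2.6%

2.6%


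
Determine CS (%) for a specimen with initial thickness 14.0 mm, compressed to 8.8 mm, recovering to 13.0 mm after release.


CS = (t0 - recovered) / (t0 - ts) * 100
= (14.0 - 13.0) / (14.0 - 8.8) * 100
= 1.0 / 5.2 * 100
= 19.2%

19.2%


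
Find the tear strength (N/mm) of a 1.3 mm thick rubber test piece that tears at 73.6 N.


Tear strength = force / thickness
= 73.6 / 1.3
= 56.62 N/mm

56.62 N/mm


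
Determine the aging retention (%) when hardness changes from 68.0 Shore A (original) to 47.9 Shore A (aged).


Retention = aged / original * 100
= 47.9 / 68.0 * 100
= 70.4%

70.4%


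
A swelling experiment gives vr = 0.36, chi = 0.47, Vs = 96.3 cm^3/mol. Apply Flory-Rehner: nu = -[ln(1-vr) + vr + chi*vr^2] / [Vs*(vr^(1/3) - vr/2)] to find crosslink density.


ln(1 - vr) = ln(1 - 0.36) = -0.4463
Numerator = -((-0.4463) + 0.36 + 0.47 * 0.36^2) = 0.0254
Denominator = 96.3 * (0.36^(1/3) - 0.36/2) = 51.1718
nu = 0.0254 / 51.1718 = 4.9588e-04 mol/cm^3

4.9588e-04 mol/cm^3


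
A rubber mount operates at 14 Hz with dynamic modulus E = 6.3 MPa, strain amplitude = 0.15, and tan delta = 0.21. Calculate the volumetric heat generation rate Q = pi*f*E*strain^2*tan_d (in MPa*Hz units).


Q = pi * f * E * strain^2 * tan_d
= pi * 14 * 6.3 * 0.15^2 * 0.21
= pi * 14 * 6.3 * 0.0225 * 0.21
= 1.3092

Q = 1.3092


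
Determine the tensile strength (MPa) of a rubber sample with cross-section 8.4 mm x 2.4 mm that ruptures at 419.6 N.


Area = width * thickness = 8.4 * 2.4 = 20.16 mm^2
TS = force / area = 419.6 / 20.16 = 20.81 MPa

20.81 MPa


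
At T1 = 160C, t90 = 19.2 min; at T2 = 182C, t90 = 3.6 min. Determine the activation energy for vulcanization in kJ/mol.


T1 = 433.15 K, T2 = 455.15 K
1/T1 - 1/T2 = 1.1159e-04
ln(t1/t2) = ln(19.2/3.6) = 1.6740
Ea = 8.314 * 1.6740 / 1.1159e-04 = 124718.1169 J/mol
Ea = 124.72 kJ/mol

124.72 kJ/mol


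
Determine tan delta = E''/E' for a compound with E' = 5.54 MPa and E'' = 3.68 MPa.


tan delta = E'' / E'
= 3.68 / 5.54
= 0.6643

tan delta = 0.6643


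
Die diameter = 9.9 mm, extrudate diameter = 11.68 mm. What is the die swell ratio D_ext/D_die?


Die swell ratio = D_extrudate / D_die
= 11.68 / 9.9
= 1.18

Die swell = 1.18


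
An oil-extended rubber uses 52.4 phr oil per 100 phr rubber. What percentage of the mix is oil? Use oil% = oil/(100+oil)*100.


Oil % = oil / (100 + oil) * 100
= 52.4 / (100 + 52.4) * 100
= 52.4 / 152.4 * 100
= 34.38%

34.38%


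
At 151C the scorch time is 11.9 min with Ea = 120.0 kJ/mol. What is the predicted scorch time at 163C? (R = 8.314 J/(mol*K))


Convert temperatures: T1 = 151 + 273.15 = 424.15 K, T2 = 163 + 273.15 = 436.15 K
ts2_new = 11.9 * exp(120000 / 8.314 * (1/436.15 - 1/424.15))
1/T2 - 1/T1 = -6.4867e-05
ts2_new = 4.67 min

4.67 min


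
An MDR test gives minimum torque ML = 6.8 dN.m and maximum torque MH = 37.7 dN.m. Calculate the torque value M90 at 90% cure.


M90 = ML + 0.9 * (MH - ML)
M90 = 6.8 + 0.9 * (37.7 - 6.8)
M90 = 6.8 + 0.9 * 30.9
M90 = 34.61 dN.m

34.61 dN.m


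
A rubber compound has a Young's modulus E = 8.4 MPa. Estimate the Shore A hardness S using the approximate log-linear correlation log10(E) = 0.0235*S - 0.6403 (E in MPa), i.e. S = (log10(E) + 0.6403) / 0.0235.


log10(E) = 0.0235*S - 0.6403  =>  S = (log10(E) + 0.6403) / 0.0235
log10(8.4) = 0.924279
S = (0.924279 + 0.6403) / 0.0235 = 1.564579 / 0.0235
S = 66.6

Shore A = 66.6


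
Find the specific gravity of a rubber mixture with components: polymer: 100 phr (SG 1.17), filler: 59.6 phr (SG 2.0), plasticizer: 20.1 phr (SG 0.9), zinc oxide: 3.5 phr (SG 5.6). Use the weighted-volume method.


Sum of weights = 183.2
Volume contributions:
  polymer: 100/1.17 = 85.4701
  filler: 59.6/2.0 = 29.8000
  plasticizer: 20.1/0.9 = 22.3333
  zinc oxide: 3.5/5.6 = 0.6250
Sum of volumes = 138.2284
SG = 183.2 / 138.2284 = 1.325

SG = 1.325


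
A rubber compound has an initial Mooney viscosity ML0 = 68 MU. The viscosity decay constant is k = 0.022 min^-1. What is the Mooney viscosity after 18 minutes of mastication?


ML = ML0 * exp(-k * t)
ML = 68 * exp(-0.022 * 18)
ML = 68 * 0.6730
ML = 45.76 MU

45.76 MU


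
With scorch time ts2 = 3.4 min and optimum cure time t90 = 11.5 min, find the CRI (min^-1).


CRI = 100 / (t90 - ts2)
= 100 / (11.5 - 3.4)
= 100 / 8.1
= 12.35 min^-1

12.35 min^-1


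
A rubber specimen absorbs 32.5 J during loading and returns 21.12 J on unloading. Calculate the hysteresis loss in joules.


Hysteresis loss = loading - unloading
= 32.5 - 21.12
= 11.38 J

11.38 J


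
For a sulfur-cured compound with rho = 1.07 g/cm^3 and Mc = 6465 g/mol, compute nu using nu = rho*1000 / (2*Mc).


nu = rho * 1000 / (2 * Mc)
nu = 1.07 * 1000 / (2 * 6465)
nu = 1070.0 / 12930
nu = 0.0828 mol/L

0.0828 mol/L


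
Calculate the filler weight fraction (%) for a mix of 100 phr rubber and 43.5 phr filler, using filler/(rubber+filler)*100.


Filler % = filler / (rubber + filler) * 100
= 43.5 / (100 + 43.5) * 100
= 43.5 / 143.5 * 100
= 30.31%

30.31%


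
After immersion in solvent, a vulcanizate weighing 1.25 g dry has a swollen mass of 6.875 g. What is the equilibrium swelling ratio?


Q = W_swollen / W_dry
Q = 6.875 / 1.25
Q = 5.5

Q = 5.5


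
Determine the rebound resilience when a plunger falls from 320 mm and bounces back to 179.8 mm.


Resilience = h_rebound / h_drop * 100
= 179.8 / 320 * 100
= 56.2%

56.2%


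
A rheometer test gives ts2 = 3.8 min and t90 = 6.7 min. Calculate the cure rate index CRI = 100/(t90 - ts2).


CRI = 100 / (t90 - ts2)
= 100 / (6.7 - 3.8)
= 100 / 2.9
= 34.48 min^-1

34.48 min^-1


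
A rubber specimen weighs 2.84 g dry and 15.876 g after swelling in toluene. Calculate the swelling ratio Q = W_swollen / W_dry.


Q = W_swollen / W_dry
Q = 15.876 / 2.84
Q = 5.59

Q = 5.59


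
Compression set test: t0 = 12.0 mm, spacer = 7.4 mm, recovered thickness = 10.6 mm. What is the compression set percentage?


CS = (t0 - recovered) / (t0 - ts) * 100
= (12.0 - 10.6) / (12.0 - 7.4) * 100
= 1.4 / 4.6 * 100
= 30.4%

30.4%


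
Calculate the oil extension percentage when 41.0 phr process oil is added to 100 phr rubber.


Oil % = oil / (100 + oil) * 100
= 41.0 / (100 + 41.0) * 100
= 41.0 / 141.0 * 100
= 29.08%

29.08%


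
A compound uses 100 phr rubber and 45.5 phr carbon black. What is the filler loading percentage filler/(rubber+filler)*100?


Filler % = filler / (rubber + filler) * 100
= 45.5 / (100 + 45.5) * 100
= 45.5 / 145.5 * 100
= 31.27%

31.27%


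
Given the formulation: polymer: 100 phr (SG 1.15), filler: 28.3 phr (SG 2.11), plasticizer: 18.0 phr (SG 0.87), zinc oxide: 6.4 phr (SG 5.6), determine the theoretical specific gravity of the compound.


Sum of weights = 152.7
Volume contributions:
  polymer: 100/1.15 = 86.9565
  filler: 28.3/2.11 = 13.4123
  plasticizer: 18.0/0.87 = 20.6897
  zinc oxide: 6.4/5.6 = 1.1429
Sum of volumes = 122.2014
SG = 152.7 / 122.2014 = 1.25

SG = 1.25


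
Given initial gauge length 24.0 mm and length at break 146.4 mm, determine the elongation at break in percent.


Elongation = (Lf - L0) / L0 * 100
= (146.4 - 24.0) / 24.0 * 100
= 122.4 / 24.0 * 100
= 510.0%

510.0%


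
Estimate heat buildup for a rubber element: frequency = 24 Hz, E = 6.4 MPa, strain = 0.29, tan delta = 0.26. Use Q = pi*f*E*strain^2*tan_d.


Q = pi * f * E * strain^2 * tan_d
= pi * 24 * 6.4 * 0.29^2 * 0.26
= pi * 24 * 6.4 * 0.0841 * 0.26
= 10.5514

Q = 10.5514


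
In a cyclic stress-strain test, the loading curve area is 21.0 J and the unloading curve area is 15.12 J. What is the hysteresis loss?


Hysteresis loss = loading - unloading
= 21.0 - 15.12
= 5.88 J

5.88 J


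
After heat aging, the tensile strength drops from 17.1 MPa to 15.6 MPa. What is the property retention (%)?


Retention = aged / original * 100
= 15.6 / 17.1 * 100
= 91.2%

91.2%


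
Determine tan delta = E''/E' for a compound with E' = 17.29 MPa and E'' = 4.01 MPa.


tan delta = E'' / E'
= 4.01 / 17.29
= 0.2319

tan delta = 0.2319


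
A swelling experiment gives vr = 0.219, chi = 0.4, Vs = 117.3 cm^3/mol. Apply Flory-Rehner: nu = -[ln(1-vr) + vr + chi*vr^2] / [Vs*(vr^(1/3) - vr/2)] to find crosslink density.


ln(1 - vr) = ln(1 - 0.219) = -0.2472
Numerator = -((-0.2472) + 0.219 + 0.4 * 0.219^2) = 0.0090
Denominator = 117.3 * (0.219^(1/3) - 0.219/2) = 57.8600
nu = 0.0090 / 57.8600 = 1.5547e-04 mol/cm^3

1.5547e-04 mol/cm^3


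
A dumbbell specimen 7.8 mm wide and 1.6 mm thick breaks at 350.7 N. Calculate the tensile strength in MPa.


Area = width * thickness = 7.8 * 1.6 = 12.48 mm^2
TS = force / area = 350.7 / 12.48 = 28.1 MPa

28.1 MPa


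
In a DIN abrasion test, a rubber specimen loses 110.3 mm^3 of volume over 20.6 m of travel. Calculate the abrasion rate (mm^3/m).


Rate = volume_loss / distance
= 110.3 / 20.6
= 5.354 mm^3/m

5.354 mm^3/m


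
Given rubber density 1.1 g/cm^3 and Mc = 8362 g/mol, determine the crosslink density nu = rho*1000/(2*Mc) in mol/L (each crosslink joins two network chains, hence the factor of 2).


nu = rho * 1000 / (2 * Mc)
nu = 1.1 * 1000 / (2 * 8362)
nu = 1100.0 / 16724
nu = 0.0658 mol/L

0.0658 mol/L


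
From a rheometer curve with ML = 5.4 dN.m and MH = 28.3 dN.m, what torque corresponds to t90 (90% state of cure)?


M90 = ML + 0.9 * (MH - ML)
M90 = 5.4 + 0.9 * (28.3 - 5.4)
M90 = 5.4 + 0.9 * 22.9
M90 = 26.01 dN.m

26.01 dN.m


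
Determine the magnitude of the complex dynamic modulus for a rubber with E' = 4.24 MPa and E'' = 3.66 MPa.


|E*| = sqrt(E'^2 + E''^2)
= sqrt(4.24^2 + 3.66^2)
= sqrt(17.9776 + 13.3956)
= 5.601 MPa

5.601 MPa


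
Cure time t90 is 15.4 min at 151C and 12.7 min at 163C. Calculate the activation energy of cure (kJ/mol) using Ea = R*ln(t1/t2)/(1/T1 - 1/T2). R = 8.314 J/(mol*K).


T1 = 424.15 K, T2 = 436.15 K
1/T1 - 1/T2 = 6.4867e-05
ln(t1/t2) = ln(15.4/12.7) = 0.1928
Ea = 8.314 * 0.1928 / 6.4867e-05 = 24706.6275 J/mol
Ea = 24.71 kJ/mol

24.71 kJ/mol


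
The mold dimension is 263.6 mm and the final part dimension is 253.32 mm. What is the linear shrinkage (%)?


Shrinkage = (mold - part) / mold * 100
= (263.6 - 253.32) / 263.6 * 100
= 10.28 / 263.6 * 100
= 3.9%

3.9%


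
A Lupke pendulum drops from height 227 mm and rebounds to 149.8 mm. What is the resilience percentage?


Resilience = h_rebound / h_drop * 100
= 149.8 / 227 * 100
= 66.0%

66.0%


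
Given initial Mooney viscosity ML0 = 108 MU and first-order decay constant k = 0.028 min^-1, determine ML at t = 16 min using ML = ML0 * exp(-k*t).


ML = ML0 * exp(-k * t)
ML = 108 * exp(-0.028 * 16)
ML = 108 * 0.6389
ML = 69.0 MU

69.0 MU


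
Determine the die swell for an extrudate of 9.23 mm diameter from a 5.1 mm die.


Die swell ratio = D_extrudate / D_die
= 9.23 / 5.1
= 1.81

Die swell = 1.81


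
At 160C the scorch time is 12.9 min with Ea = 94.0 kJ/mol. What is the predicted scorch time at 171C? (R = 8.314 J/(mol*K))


Convert temperatures: T1 = 160 + 273.15 = 433.15 K, T2 = 171 + 273.15 = 444.15 K
ts2_new = 12.9 * exp(94000 / 8.314 * (1/444.15 - 1/433.15))
1/T2 - 1/T1 = -5.7177e-05
ts2_new = 6.76 min

6.76 min


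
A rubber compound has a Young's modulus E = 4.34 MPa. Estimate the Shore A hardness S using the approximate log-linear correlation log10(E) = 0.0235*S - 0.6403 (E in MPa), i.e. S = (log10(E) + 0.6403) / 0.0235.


log10(E) = 0.0235*S - 0.6403  =>  S = (log10(E) + 0.6403) / 0.0235
log10(4.34) = 0.637490
S = (0.637490 + 0.6403) / 0.0235 = 1.277790 / 0.0235
S = 54.4

Shore A = 54.4


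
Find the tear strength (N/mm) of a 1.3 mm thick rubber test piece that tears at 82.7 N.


Tear strength = force / thickness
= 82.7 / 1.3
= 63.62 N/mm

63.62 N/mm


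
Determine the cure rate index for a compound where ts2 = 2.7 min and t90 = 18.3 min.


CRI = 100 / (t90 - ts2)
= 100 / (18.3 - 2.7)
= 100 / 15.6
= 6.41 min^-1

6.41 min^-1


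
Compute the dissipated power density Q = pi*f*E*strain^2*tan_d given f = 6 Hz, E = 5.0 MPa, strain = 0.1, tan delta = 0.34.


Q = pi * f * E * strain^2 * tan_d
= pi * 6 * 5.0 * 0.1^2 * 0.34
= pi * 6 * 5.0 * 0.0100 * 0.34
= 0.3204

Q = 0.3204


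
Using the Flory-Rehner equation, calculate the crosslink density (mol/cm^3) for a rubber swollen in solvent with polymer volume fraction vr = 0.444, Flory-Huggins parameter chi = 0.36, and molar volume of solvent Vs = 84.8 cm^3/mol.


ln(1 - vr) = ln(1 - 0.444) = -0.5870
Numerator = -((-0.5870) + 0.444 + 0.36 * 0.444^2) = 0.0720
Denominator = 84.8 * (0.444^(1/3) - 0.444/2) = 45.8673
nu = 0.0720 / 45.8673 = 0.0016 mol/cm^3

0.0016 mol/cm^3


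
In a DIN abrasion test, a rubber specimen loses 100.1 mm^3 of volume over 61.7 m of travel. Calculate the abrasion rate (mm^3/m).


Rate = volume_loss / distance
= 100.1 / 61.7
= 1.622 mm^3/m

1.622 mm^3/m


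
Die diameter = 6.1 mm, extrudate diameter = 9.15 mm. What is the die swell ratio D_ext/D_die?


Die swell ratio = D_extrudate / D_die
= 9.15 / 6.1
= 1.5

Die swell = 1.5


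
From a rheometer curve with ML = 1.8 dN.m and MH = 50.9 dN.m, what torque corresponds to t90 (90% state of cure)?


M90 = ML + 0.9 * (MH - ML)
M90 = 1.8 + 0.9 * (50.9 - 1.8)
M90 = 1.8 + 0.9 * 49.1
M90 = 45.99 dN.m

45.99 dN.m


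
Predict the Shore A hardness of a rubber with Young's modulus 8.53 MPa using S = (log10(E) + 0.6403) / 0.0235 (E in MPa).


log10(E) = 0.0235*S - 0.6403  =>  S = (log10(E) + 0.6403) / 0.0235
log10(8.53) = 0.930949
S = (0.930949 + 0.6403) / 0.0235 = 1.571249 / 0.0235
S = 66.9

Shore A = 66.9


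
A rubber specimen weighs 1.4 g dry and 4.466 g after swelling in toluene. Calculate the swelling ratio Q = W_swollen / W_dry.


Q = W_swollen / W_dry
Q = 4.466 / 1.4
Q = 3.19

Q = 3.19


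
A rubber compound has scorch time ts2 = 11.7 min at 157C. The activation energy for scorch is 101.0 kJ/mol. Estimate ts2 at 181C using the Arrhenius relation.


Convert temperatures: T1 = 157 + 273.15 = 430.15 K, T2 = 181 + 273.15 = 454.15 K
ts2_new = 11.7 * exp(101000 / 8.314 * (1/454.15 - 1/430.15))
1/T2 - 1/T1 = -1.2285e-04
ts2_new = 2.63 min

2.63 min


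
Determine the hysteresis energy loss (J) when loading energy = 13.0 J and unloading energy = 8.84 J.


Hysteresis loss = loading - unloading
= 13.0 - 8.84
= 4.16 J

4.16 J


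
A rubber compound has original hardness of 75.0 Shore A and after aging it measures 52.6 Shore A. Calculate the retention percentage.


Retention = aged / original * 100
= 52.6 / 75.0 * 100
= 70.1%

70.1%


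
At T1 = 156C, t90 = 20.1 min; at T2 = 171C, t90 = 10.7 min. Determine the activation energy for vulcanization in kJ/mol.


T1 = 429.15 K, T2 = 444.15 K
1/T1 - 1/T2 = 7.8696e-05
ln(t1/t2) = ln(20.1/10.7) = 0.6305
Ea = 8.314 * 0.6305 / 7.8696e-05 = 66607.9633 J/mol
Ea = 66.61 kJ/mol

66.61 kJ/mol


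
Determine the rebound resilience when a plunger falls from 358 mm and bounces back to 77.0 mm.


Resilience = h_rebound / h_drop * 100
= 77.0 / 358 * 100
= 21.5%

21.5%


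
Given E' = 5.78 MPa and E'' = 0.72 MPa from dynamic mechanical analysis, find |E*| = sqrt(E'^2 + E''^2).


|E*| = sqrt(E'^2 + E''^2)
= sqrt(5.78^2 + 0.72^2)
= sqrt(33.4084 + 0.5184)
= 5.825 MPa

5.825 MPa


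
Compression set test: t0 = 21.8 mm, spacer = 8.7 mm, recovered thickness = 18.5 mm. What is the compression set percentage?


CS = (t0 - recovered) / (t0 - ts) * 100
= (21.8 - 18.5) / (21.8 - 8.7) * 100
= 3.3 / 13.1 * 100
= 25.2%

25.2%


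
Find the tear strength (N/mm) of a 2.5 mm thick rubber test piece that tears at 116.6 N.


Tear strength = force / thickness
= 116.6 / 2.5
= 46.64 N/mm

46.64 N/mm


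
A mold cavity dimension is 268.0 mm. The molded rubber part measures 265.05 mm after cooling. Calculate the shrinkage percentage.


Shrinkage = (mold - part) / mold * 100
= (268.0 - 265.05) / 268.0 * 100
= 2.95 / 268.0 * 100
= 1.1%

1.1%


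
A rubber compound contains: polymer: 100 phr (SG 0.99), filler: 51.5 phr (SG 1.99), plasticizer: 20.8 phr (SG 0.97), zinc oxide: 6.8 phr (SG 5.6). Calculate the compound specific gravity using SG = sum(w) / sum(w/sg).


Sum of weights = 179.1
Volume contributions:
  polymer: 100/0.99 = 101.0101
  filler: 51.5/1.99 = 25.8794
  plasticizer: 20.8/0.97 = 21.4433
  zinc oxide: 6.8/5.6 = 1.2143
Sum of volumes = 149.5471
SG = 179.1 / 149.5471 = 1.198

SG = 1.198


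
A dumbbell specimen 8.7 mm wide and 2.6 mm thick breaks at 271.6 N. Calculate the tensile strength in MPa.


Area = width * thickness = 8.7 * 2.6 = 22.62 mm^2
TS = force / area = 271.6 / 22.62 = 12.01 MPa

12.01 MPa


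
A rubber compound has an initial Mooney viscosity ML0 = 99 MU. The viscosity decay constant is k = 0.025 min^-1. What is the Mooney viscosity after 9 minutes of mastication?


ML = ML0 * exp(-k * t)
ML = 99 * exp(-0.025 * 9)
ML = 99 * 0.7985
ML = 79.05 MU

79.05 MU


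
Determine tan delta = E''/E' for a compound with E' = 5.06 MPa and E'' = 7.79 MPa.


tan delta = E'' / E'
= 7.79 / 5.06
= 1.5395

tan delta = 1.5395


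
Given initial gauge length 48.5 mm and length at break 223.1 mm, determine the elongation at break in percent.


Elongation = (Lf - L0) / L0 * 100
= (223.1 - 48.5) / 48.5 * 100
= 174.6 / 48.5 * 100
= 360.0%

360.0%


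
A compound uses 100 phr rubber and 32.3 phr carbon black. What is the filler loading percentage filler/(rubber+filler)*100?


Filler % = filler / (rubber + filler) * 100
= 32.3 / (100 + 32.3) * 100
= 32.3 / 132.3 * 100
= 24.41%

24.41%


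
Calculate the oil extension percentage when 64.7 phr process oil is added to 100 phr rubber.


Oil % = oil / (100 + oil) * 100
= 64.7 / (100 + 64.7) * 100
= 64.7 / 164.7 * 100
= 39.28%

39.28%


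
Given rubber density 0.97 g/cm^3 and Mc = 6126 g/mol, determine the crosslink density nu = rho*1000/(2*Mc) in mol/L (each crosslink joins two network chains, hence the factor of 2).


nu = rho * 1000 / (2 * Mc)
nu = 0.97 * 1000 / (2 * 6126)
nu = 970.0 / 12252
nu = 0.0792 mol/L

0.0792 mol/L


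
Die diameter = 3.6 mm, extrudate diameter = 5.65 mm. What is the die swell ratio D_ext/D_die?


Die swell ratio = D_extrudate / D_die
= 5.65 / 3.6
= 1.569

Die swell = 1.569


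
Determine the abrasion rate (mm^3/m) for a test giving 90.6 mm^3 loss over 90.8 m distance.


Rate = volume_loss / distance
= 90.6 / 90.8
= 0.998 mm^3/m

0.998 mm^3/m


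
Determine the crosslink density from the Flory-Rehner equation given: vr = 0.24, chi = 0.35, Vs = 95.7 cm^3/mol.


ln(1 - vr) = ln(1 - 0.24) = -0.2744
Numerator = -((-0.2744) + 0.24 + 0.35 * 0.24^2) = 0.0143
Denominator = 95.7 * (0.24^(1/3) - 0.24/2) = 47.9884
nu = 0.0143 / 47.9884 = 2.9751e-04 mol/cm^3

2.9751e-04 mol/cm^3


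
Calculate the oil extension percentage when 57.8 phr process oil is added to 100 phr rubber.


Oil % = oil / (100 + oil) * 100
= 57.8 / (100 + 57.8) * 100
= 57.8 / 157.8 * 100
= 36.63%

36.63%


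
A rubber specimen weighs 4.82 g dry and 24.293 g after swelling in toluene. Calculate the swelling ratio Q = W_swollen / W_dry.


Q = W_swollen / W_dry
Q = 24.293 / 4.82
Q = 5.04

Q = 5.04


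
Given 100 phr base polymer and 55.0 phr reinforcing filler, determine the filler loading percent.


Filler % = filler / (rubber + filler) * 100
= 55.0 / (100 + 55.0) * 100
= 55.0 / 155.0 * 100
= 35.48%

35.48%


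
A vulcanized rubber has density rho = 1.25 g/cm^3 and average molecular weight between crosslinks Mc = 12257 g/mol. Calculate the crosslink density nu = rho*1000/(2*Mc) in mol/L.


nu = rho * 1000 / (2 * Mc)
nu = 1.25 * 1000 / (2 * 12257)
nu = 1250.0 / 24514
nu = 0.0510 mol/L

0.0510 mol/L


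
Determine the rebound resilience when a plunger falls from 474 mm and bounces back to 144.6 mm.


Resilience = h_rebound / h_drop * 100
= 144.6 / 474 * 100
= 30.5%

30.5%


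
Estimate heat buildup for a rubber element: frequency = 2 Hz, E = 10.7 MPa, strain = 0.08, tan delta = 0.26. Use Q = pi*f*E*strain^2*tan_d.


Q = pi * f * E * strain^2 * tan_d
= pi * 2 * 10.7 * 0.08^2 * 0.26
= pi * 2 * 10.7 * 0.0064 * 0.26
= 0.1119

Q = 0.1119


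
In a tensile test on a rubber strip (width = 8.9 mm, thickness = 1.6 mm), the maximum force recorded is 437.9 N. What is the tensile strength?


Area = width * thickness = 8.9 * 1.6 = 14.24 mm^2
TS = force / area = 437.9 / 14.24 = 30.75 MPa

30.75 MPa


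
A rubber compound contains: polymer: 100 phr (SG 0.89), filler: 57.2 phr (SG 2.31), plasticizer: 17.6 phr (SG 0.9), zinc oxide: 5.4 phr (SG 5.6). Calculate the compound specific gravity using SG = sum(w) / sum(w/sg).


Sum of weights = 180.2
Volume contributions:
  polymer: 100/0.89 = 112.3596
  filler: 57.2/2.31 = 24.7619
  plasticizer: 17.6/0.9 = 19.5556
  zinc oxide: 5.4/5.6 = 0.9643
Sum of volumes = 157.6413
SG = 180.2 / 157.6413 = 1.143

SG = 1.143


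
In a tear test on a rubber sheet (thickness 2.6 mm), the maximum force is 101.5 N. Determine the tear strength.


Tear strength = force / thickness
= 101.5 / 2.6
= 39.04 N/mm

39.04 N/mm


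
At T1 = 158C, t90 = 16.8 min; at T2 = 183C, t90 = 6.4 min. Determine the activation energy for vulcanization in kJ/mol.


T1 = 431.15 K, T2 = 456.15 K
1/T1 - 1/T2 = 1.2712e-04
ln(t1/t2) = ln(16.8/6.4) = 0.9651
Ea = 8.314 * 0.9651 / 1.2712e-04 = 63120.4084 J/mol
Ea = 63.12 kJ/mol

63.12 kJ/mol


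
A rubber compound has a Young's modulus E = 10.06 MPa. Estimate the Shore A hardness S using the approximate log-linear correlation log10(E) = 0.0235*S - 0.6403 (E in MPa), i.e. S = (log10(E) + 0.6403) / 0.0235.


log10(E) = 0.0235*S - 0.6403  =>  S = (log10(E) + 0.6403) / 0.0235
log10(10.06) = 1.002598
S = (1.002598 + 0.6403) / 0.0235 = 1.642898 / 0.0235
S = 69.9

Shore A = 69.9


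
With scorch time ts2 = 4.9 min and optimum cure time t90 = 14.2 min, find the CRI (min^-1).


CRI = 100 / (t90 - ts2)
= 100 / (14.2 - 4.9)
= 100 / 9.3
= 10.75 min^-1

10.75 min^-1


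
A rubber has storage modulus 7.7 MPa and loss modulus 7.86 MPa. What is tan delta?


tan delta = E'' / E'
= 7.86 / 7.7
= 1.0208

tan delta = 1.0208
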